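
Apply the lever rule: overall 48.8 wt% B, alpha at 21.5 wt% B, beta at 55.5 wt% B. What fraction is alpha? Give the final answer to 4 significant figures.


f_alpha = (C_beta - C0) / (C_beta - C_alpha)
f_alpha = (55.5 - 48.8) / (55.5 - 21.5)
f_alpha = 0.1971


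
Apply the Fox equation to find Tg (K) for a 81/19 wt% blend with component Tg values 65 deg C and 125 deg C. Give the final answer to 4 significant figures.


1/Tg = w1/Tg1 + w2/Tg2 (in Kelvin)
Tg1 = 338.15 K, Tg2 = 398.15 K
1/Tg = 0.81/338.15 + 0.19/398.15
Tg = 348.1 K


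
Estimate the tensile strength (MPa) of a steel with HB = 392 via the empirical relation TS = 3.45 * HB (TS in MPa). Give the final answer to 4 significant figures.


TS (MPa) = 3.45 * HB
TS = 3.45 * 392
TS = 1352 MPa


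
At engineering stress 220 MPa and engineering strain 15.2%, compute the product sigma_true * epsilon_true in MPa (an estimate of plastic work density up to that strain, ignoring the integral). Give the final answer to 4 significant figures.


sigma_true = sigma_eng * (1 + epsilon_eng)
sigma_true = 220 * (1 + 0.152) = 253.44 MPa
epsilon_true = ln(1 + epsilon_eng)
epsilon_true = ln(1 + 0.152) = 0.1415
sigma_true * epsilon_true = 253.44 * 0.1415 = 35.86 MPa


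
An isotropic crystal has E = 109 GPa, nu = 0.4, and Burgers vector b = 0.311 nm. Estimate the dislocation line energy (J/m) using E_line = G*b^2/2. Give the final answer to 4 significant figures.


Step 1: G = E / (2*(1+nu))
G = 109 / (2*(1+0.4)) = 38.9286 GPa = 3.89286e+10 Pa
Step 2: E_line = G*b^2/2
b = 0.311 nm = 3.11e-10 m
E_line = 0.5 * 3.89286e+10 * (3.11e-10)^2 = 1.883e-09 J/m


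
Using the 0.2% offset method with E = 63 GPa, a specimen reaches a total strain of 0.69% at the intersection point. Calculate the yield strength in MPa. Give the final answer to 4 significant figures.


Offset strain = 0.002
Elastic strain at yield = total_strain - offset = 6.9e-03 - 0.002 = 4.9e-03
sigma_y = E * elastic_strain = 63000 * 4.9e-03
sigma_y = 308.7 MPa


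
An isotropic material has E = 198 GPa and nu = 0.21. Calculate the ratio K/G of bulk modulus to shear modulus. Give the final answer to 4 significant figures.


G = E / (2*(1+nu))
G = 198 / (2*(1+0.21)) = 81.8182 GPa
K = E / (3*(1-2*nu))
K = 198 / (3*(1-2*0.21)) = 113.793 GPa
K/G = 113.793 / 81.8182 = 1.391


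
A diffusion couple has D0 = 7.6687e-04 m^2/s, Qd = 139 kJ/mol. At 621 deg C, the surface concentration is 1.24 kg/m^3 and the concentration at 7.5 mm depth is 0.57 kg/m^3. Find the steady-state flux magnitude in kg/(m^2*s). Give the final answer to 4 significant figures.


Step 1: D = D0 * exp(-Qd/(R*T))
T = 621 + 273.15 = 894.15 K
D = 7.6687e-04 * exp(-139e3 / (8.314 * 894.15)) = 5.81163e-12 m^2/s
Step 2: J = D * (C1 - C2) / dx
J = 5.81163e-12 * (1.24 - 0.57) / 7.5e-03
J = 5.192e-10 kg/(m^2*s)


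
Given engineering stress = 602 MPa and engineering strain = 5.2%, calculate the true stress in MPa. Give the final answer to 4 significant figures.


sigma_true = sigma_eng * (1 + epsilon_eng)
sigma_true = 602 * (1 + 0.052)
sigma_true = 633.3 MPa


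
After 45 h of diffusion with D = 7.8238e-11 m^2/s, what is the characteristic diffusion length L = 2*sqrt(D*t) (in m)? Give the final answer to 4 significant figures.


t = 45 hr = 162000 s
Diffusion length = 2*sqrt(D*t)
= 2*sqrt(7.8238e-11 * 162000)
= 7.12e-03 m


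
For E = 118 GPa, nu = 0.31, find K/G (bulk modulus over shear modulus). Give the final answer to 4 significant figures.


G = E / (2*(1+nu))
G = 118 / (2*(1+0.31)) = 45.0382 GPa
K = E / (3*(1-2*nu))
K = 118 / (3*(1-2*0.31)) = 103.509 GPa
K/G = 103.509 / 45.0382 = 2.298


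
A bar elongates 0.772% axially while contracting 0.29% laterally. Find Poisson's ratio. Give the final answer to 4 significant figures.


nu = -epsilon_lat / epsilon_axial
Lateral strain is contraction (negative), so using magnitudes:
nu = 0.29 / 0.772
nu = 0.3756


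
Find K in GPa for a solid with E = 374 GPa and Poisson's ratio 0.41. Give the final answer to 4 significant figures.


K = E / (3*(1-2*nu))
K = 374 / (3*(1-2*0.41))
K = 692.6 GPa


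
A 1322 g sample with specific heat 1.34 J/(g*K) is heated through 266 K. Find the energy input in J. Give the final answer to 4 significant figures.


Q = m * cp * dT
Q = 1322 * 1.34 * 266
Q = 471200 J


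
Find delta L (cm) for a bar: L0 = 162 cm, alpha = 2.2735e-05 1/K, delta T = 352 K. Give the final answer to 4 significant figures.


dL = L0 * alpha * dT
dL = 162 * 2.2735e-05 * 352
dL = 1.296 cm


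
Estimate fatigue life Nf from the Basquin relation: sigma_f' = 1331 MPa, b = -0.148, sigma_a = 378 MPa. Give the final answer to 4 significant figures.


sigma_a = sigma_f' * (2*Nf)^b
2*Nf = (sigma_a / sigma_f')^(1/b)
2*Nf = (378 / 1331)^(1/-0.148)
2*Nf = 4941.13
Nf = 2471 cycles


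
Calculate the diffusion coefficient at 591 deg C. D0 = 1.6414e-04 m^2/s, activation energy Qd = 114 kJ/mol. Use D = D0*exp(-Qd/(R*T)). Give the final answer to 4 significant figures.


D = D0 * exp(-Qd / (R*T))
T = 864.15 K
D = 1.6414e-04 * exp(-114e3 / (8.314 * 864.15))
D = 2.109e-11 m^2/s


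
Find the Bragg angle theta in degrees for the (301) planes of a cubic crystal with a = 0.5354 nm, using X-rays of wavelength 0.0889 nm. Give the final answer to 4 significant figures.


d = a / sqrt(h^2+k^2+l^2)
d = 0.5354 / sqrt(10) = 0.169308 nm
lambda = 2*d*sin(theta)  =>  sin(theta) = lambda / (2*d)
sin(theta) = 0.0889 / (2 * 0.169308) = 0.262539
theta = 15.22 deg


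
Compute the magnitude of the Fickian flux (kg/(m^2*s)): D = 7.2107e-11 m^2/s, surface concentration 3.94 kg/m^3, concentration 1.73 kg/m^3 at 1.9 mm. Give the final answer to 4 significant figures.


J = -D * (dC/dx) = D * (C1 - C2) / dx
J = 7.2107e-11 * (3.94 - 1.73) / 1.9e-03
J = 8.387e-08 kg/(m^2*s)


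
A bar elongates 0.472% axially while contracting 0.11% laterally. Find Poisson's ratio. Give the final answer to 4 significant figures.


nu = -epsilon_lat / epsilon_axial
Lateral strain is contraction (negative), so using magnitudes:
nu = 0.11 / 0.472
nu = 0.2331


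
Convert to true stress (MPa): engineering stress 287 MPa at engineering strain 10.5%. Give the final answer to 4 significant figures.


sigma_true = sigma_eng * (1 + epsilon_eng)
sigma_true = 287 * (1 + 0.105)
sigma_true = 317.1 MPa


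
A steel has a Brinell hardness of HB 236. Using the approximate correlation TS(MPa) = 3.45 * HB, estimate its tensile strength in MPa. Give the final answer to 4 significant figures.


TS (MPa) = 3.45 * HB
TS = 3.45 * 236
TS = 814.2 MPa


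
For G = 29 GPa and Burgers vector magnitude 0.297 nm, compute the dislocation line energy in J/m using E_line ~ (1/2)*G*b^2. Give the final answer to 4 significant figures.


E = G*b^2/2
b = 0.297 nm = 2.97e-10 m
G = 29 GPa = 2.9e+10 Pa
E = 0.5 * 2.9e+10 * (2.97e-10)^2
E = 1.279e-09 J/m


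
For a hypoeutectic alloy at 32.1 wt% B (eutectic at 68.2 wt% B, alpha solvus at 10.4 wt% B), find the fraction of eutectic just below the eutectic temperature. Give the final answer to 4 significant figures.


f_primary = (C_e - C0) / (C_e - C_alpha_max)
f_primary = (68.2 - 32.1) / (68.2 - 10.4)
f_primary = 0.624567
f_eutectic = 1 - 0.624567 = 0.3754


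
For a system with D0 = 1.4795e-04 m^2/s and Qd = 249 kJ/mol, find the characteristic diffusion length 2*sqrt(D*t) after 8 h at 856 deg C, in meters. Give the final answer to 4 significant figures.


Step 1: D = D0 * exp(-Qd/(R*T))
T = 1129.15 K
D = 1.4795e-04 * exp(-249e3 / (8.314 * 1129.15)) = 4.47634e-16 m^2/s
Step 2: L = 2*sqrt(D*t)
t = 8 h = 28800 s
L = 2*sqrt(4.47634e-16 * 28800) = 7.181e-06 m


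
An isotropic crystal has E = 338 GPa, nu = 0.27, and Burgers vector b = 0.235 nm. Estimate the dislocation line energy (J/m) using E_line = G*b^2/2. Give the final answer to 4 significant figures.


Step 1: G = E / (2*(1+nu))
G = 338 / (2*(1+0.27)) = 133.071 GPa = 1.33071e+11 Pa
Step 2: E_line = G*b^2/2
b = 0.235 nm = 2.35e-10 m
E_line = 0.5 * 1.33071e+11 * (2.35e-10)^2 = 3.674e-09 J/m


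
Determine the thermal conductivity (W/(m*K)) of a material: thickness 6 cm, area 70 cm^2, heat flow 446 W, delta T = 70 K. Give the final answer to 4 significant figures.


k = Q*L / (A*dT)
L = 0.06 m, A = 7e-03 m^2
k = 446 * 0.06 / (7e-03 * 70)
k = 54.61 W/(m*K)


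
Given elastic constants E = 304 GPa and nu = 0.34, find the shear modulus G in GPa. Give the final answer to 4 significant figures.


G = E / (2*(1+nu))
G = 304 / (2*(1+0.34))
G = 113.4 GPa


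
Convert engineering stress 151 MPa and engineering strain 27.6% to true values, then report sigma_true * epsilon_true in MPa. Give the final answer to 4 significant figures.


sigma_true = sigma_eng * (1 + epsilon_eng)
sigma_true = 151 * (1 + 0.276) = 192.676 MPa
epsilon_true = ln(1 + epsilon_eng)
epsilon_true = ln(1 + 0.276) = 0.24373
sigma_true * epsilon_true = 192.676 * 0.24373 = 46.96 MPa


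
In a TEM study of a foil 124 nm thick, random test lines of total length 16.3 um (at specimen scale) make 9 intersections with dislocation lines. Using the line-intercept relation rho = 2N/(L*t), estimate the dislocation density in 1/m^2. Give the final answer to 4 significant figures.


rho = 2N / (L * t)
L = 16.3 um = 1.63e-05 m, t = 124 nm = 1.24e-07 m
rho = 2 * 9 / (1.63e-05 * 1.24e-07)
rho = 8.906e+12 1/m^2


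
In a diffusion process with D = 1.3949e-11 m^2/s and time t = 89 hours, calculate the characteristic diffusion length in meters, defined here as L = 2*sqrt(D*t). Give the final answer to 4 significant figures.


t = 89 hr = 320400 s
Diffusion length = 2*sqrt(D*t)
= 2*sqrt(1.3949e-11 * 320400)
= 4.228e-03 m


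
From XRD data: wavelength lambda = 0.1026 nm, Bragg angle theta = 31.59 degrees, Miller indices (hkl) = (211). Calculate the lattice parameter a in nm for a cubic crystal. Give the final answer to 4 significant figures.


d = lambda / (2*sin(theta))
d = 0.1026 / (2*sin(31.59 deg))
d = 0.0979312 nm
a = d * sqrt(h^2+k^2+l^2) = 0.0979312 * sqrt(6)
a = 0.2399 nm


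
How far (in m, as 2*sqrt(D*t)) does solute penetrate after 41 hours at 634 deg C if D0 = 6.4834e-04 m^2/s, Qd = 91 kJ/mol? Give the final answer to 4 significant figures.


Step 1: D = D0 * exp(-Qd/(R*T))
T = 907.15 K
D = 6.4834e-04 * exp(-91e3 / (8.314 * 907.15)) = 3.73026e-09 m^2/s
Step 2: L = 2*sqrt(D*t)
t = 41 h = 147600 s
L = 2*sqrt(3.73026e-09 * 147600) = 0.04693 m


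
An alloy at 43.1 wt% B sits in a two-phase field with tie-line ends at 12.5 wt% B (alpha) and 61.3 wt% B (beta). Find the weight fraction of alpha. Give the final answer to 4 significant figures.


f_alpha = (C_beta - C0) / (C_beta - C_alpha)
f_alpha = (61.3 - 43.1) / (61.3 - 12.5)
f_alpha = 0.373


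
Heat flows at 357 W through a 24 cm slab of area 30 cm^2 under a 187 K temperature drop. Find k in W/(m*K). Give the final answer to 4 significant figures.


k = Q*L / (A*dT)
L = 0.24 m, A = 3e-03 m^2
k = 357 * 0.24 / (3e-03 * 187)
k = 152.7 W/(m*K)


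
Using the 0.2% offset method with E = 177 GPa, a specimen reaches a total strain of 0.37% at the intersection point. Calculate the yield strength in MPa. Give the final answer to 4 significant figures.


Offset strain = 0.002
Elastic strain at yield = total_strain - offset = 3.7e-03 - 0.002 = 1.7e-03
sigma_y = E * elastic_strain = 177000 * 1.7e-03
sigma_y = 300.9 MPa


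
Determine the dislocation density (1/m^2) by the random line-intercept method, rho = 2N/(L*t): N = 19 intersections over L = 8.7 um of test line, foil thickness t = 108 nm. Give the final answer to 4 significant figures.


rho = 2N / (L * t)
L = 8.7 um = 8.7e-06 m, t = 108 nm = 1.08e-07 m
rho = 2 * 19 / (8.7e-06 * 1.08e-07)
rho = 4.044e+13 1/m^2


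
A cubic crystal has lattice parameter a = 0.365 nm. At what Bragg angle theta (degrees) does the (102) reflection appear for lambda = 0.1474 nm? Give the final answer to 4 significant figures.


d = a / sqrt(h^2+k^2+l^2)
d = 0.365 / sqrt(5) = 0.163233 nm
lambda = 2*d*sin(theta)  =>  sin(theta) = lambda / (2*d)
sin(theta) = 0.1474 / (2 * 0.163233) = 0.451502
theta = 26.84 deg


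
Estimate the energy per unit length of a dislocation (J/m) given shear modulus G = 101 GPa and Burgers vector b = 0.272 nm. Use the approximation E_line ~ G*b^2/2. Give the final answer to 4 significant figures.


E = G*b^2/2
b = 0.272 nm = 2.72e-10 m
G = 101 GPa = 1.01e+11 Pa
E = 0.5 * 1.01e+11 * (2.72e-10)^2
E = 3.736e-09 J/m


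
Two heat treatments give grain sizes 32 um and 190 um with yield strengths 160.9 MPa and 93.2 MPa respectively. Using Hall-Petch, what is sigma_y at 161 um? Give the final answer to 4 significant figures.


sigma_y = sigma0 + k / sqrt(d)
1/sqrt(d1) = 1/sqrt(3.2e-05) = 176.777;  1/sqrt(d2) = 72.5476
k = (sigma1 - sigma2) / (1/sqrt(d1) - 1/sqrt(d2)) = (160.9 - 93.2) / (176.777 - 72.5476) = 0.649531 MPa*m^0.5
sigma0 = sigma1 - k/sqrt(d1) = 160.9 - 0.649531*176.777 = 46.0781 MPa
sigma_y(d3) = 46.0781 + 0.649531 / sqrt(1.61e-04) = 97.27 MPa


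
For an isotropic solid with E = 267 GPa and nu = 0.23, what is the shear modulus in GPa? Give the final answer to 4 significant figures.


G = E / (2*(1+nu))
G = 267 / (2*(1+0.23))
G = 108.5 GPa


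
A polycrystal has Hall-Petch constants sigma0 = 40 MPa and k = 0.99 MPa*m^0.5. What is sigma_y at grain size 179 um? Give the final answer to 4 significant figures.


sigma_y = sigma0 + k / sqrt(d)
d = 179 um = 1.79e-04 m
sigma_y = 40 + 0.99 / sqrt(1.79e-04)
sigma_y = 114 MPa


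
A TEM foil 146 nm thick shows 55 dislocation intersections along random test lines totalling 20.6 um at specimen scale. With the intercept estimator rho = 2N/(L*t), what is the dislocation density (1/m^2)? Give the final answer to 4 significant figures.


rho = 2N / (L * t)
L = 20.6 um = 2.06e-05 m, t = 146 nm = 1.46e-07 m
rho = 2 * 55 / (2.06e-05 * 1.46e-07)
rho = 3.657e+13 1/m^2


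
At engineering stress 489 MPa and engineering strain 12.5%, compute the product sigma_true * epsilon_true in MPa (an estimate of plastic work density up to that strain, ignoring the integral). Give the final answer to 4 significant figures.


sigma_true = sigma_eng * (1 + epsilon_eng)
sigma_true = 489 * (1 + 0.125) = 550.125 MPa
epsilon_true = ln(1 + epsilon_eng)
epsilon_true = ln(1 + 0.125) = 0.117783
sigma_true * epsilon_true = 550.125 * 0.117783 = 64.8 MPa


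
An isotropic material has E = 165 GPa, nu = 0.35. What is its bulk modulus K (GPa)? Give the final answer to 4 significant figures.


K = E / (3*(1-2*nu))
K = 165 / (3*(1-2*0.35))
K = 183.3 GPa


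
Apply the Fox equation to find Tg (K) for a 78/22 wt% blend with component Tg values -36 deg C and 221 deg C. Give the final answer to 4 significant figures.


1/Tg = w1/Tg1 + w2/Tg2 (in Kelvin)
Tg1 = 237.15 K, Tg2 = 494.15 K
1/Tg = 0.78/237.15 + 0.22/494.15
Tg = 267.8 K


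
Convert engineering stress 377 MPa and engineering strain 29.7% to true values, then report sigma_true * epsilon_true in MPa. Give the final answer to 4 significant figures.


sigma_true = sigma_eng * (1 + epsilon_eng)
sigma_true = 377 * (1 + 0.297) = 488.969 MPa
epsilon_true = ln(1 + epsilon_eng)
epsilon_true = ln(1 + 0.297) = 0.260054
sigma_true * epsilon_true = 488.969 * 0.260054 = 127.2 MPa


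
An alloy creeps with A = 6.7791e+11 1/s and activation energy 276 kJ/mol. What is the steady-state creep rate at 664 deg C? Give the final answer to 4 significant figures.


rate = A * exp(-Q / (R*T))
T = 664 + 273.15 = 937.15 K
rate = 6.7791e+11 * exp(-276e3 / (8.314 * 937.15))
rate = 2.799e-04 1/s


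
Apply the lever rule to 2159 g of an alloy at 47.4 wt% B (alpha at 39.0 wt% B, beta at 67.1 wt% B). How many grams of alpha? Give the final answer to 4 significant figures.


f_alpha = (C_beta - C0) / (C_beta - C_alpha)
f_alpha = (67.1 - 47.4) / (67.1 - 39.0) = 0.701068
m_alpha = f_alpha * m_total = 0.701068 * 2159 = 1514 g


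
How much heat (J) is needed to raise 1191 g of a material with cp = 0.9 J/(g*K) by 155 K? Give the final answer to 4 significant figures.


Q = m * cp * dT
Q = 1191 * 0.9 * 155
Q = 166100 J


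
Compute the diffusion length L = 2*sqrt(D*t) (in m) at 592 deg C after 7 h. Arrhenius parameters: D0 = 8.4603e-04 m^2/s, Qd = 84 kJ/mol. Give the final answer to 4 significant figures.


Step 1: D = D0 * exp(-Qd/(R*T))
T = 865.15 K
D = 8.4603e-04 * exp(-84e3 / (8.314 * 865.15)) = 7.17109e-09 m^2/s
Step 2: L = 2*sqrt(D*t)
t = 7 h = 25200 s
L = 2*sqrt(7.17109e-09 * 25200) = 0.02689 m


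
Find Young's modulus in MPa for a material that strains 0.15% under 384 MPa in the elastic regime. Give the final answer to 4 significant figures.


E = sigma / epsilon
epsilon = 0.15% = 1.5e-03
E = 384 / 1.5e-03
E = 256000 MPa


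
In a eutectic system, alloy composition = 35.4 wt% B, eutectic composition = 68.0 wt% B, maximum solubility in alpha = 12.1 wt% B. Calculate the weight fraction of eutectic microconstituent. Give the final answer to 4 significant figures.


f_primary = (C_e - C0) / (C_e - C_alpha_max)
f_primary = (68.0 - 35.4) / (68.0 - 12.1)
f_primary = 0.583184
f_eutectic = 1 - 0.583184 = 0.4168


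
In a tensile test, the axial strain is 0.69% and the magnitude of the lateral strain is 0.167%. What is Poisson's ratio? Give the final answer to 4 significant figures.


nu = -epsilon_lat / epsilon_axial
Lateral strain is contraction (negative), so using magnitudes:
nu = 0.167 / 0.69
nu = 0.242


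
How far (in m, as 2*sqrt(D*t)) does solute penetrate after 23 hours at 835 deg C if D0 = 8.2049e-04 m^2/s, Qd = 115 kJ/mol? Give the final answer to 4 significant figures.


Step 1: D = D0 * exp(-Qd/(R*T))
T = 1108.15 K
D = 8.2049e-04 * exp(-115e3 / (8.314 * 1108.15)) = 3.11276e-09 m^2/s
Step 2: L = 2*sqrt(D*t)
t = 23 h = 82800 s
L = 2*sqrt(3.11276e-09 * 82800) = 0.03211 m


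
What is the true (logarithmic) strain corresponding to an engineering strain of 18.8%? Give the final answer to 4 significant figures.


epsilon_true = ln(1 + epsilon_eng)
epsilon_true = ln(1 + 0.188)
epsilon_true = 0.1723


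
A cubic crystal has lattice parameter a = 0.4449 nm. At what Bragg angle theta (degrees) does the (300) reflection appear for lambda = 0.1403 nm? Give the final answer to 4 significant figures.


d = a / sqrt(h^2+k^2+l^2)
d = 0.4449 / sqrt(9) = 0.1483 nm
lambda = 2*d*sin(theta)  =>  sin(theta) = lambda / (2*d)
sin(theta) = 0.1403 / (2 * 0.1483) = 0.473028
theta = 28.23 deg


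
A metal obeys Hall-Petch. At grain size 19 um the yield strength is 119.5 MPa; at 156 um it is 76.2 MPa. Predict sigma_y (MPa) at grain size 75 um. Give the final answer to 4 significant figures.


sigma_y = sigma0 + k / sqrt(d)
1/sqrt(d1) = 1/sqrt(1.9e-05) = 229.416;  1/sqrt(d2) = 80.0641
k = (sigma1 - sigma2) / (1/sqrt(d1) - 1/sqrt(d2)) = (119.5 - 76.2) / (229.416 - 80.0641) = 0.28992 MPa*m^0.5
sigma0 = sigma1 - k/sqrt(d1) = 119.5 - 0.28992*229.416 = 52.9878 MPa
sigma_y(d3) = 52.9878 + 0.28992 / sqrt(7.5e-05) = 86.46 MPa


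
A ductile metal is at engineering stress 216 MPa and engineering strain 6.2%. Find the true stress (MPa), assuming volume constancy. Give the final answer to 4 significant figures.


sigma_true = sigma_eng * (1 + epsilon_eng)
sigma_true = 216 * (1 + 0.062)
sigma_true = 229.4 MPa


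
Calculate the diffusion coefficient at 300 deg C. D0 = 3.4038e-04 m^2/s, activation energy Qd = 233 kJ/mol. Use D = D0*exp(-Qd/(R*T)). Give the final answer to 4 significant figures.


D = D0 * exp(-Qd / (R*T))
T = 573.15 K
D = 3.4038e-04 * exp(-233e3 / (8.314 * 573.15))
D = 1.979e-25 m^2/s


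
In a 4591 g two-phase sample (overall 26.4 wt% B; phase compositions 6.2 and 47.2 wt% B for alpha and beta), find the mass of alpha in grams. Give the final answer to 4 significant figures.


f_alpha = (C_beta - C0) / (C_beta - C_alpha)
f_alpha = (47.2 - 26.4) / (47.2 - 6.2) = 0.507317
m_alpha = f_alpha * m_total = 0.507317 * 4591 = 2329 g


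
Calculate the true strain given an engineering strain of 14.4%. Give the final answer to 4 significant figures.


epsilon_true = ln(1 + epsilon_eng)
epsilon_true = ln(1 + 0.144)
epsilon_true = 0.1345


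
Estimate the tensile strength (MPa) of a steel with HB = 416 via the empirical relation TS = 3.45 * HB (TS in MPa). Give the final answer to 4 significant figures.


TS (MPa) = 3.45 * HB
TS = 3.45 * 416
TS = 1435 MPa


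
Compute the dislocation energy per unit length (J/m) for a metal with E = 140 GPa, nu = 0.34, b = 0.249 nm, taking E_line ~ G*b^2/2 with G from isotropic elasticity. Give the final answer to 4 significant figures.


Step 1: G = E / (2*(1+nu))
G = 140 / (2*(1+0.34)) = 52.2388 GPa = 5.22388e+10 Pa
Step 2: E_line = G*b^2/2
b = 0.249 nm = 2.49e-10 m
E_line = 0.5 * 5.22388e+10 * (2.49e-10)^2 = 1.619e-09 J/m


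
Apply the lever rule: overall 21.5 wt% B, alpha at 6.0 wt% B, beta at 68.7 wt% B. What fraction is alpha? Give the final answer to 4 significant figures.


f_alpha = (C_beta - C0) / (C_beta - C_alpha)
f_alpha = (68.7 - 21.5) / (68.7 - 6.0)
f_alpha = 0.7528


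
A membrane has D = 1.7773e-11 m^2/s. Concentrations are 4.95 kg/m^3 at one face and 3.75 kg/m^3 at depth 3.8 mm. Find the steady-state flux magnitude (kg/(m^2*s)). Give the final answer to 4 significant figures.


J = -D * (dC/dx) = D * (C1 - C2) / dx
J = 1.7773e-11 * (4.95 - 3.75) / 3.8e-03
J = 5.613e-09 kg/(m^2*s)


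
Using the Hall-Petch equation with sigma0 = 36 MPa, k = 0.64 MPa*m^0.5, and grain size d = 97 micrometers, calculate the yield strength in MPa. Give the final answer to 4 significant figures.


sigma_y = sigma0 + k / sqrt(d)
d = 97 um = 9.7e-05 m
sigma_y = 36 + 0.64 / sqrt(9.7e-05)
sigma_y = 101 MPa


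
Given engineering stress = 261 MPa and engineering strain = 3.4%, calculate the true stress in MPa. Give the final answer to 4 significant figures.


sigma_true = sigma_eng * (1 + epsilon_eng)
sigma_true = 261 * (1 + 0.034)
sigma_true = 269.9 MPa


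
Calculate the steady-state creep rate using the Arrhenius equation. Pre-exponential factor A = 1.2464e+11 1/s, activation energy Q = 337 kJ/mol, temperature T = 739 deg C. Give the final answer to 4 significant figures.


rate = A * exp(-Q / (R*T))
T = 739 + 273.15 = 1012.15 K
rate = 1.2464e+11 * exp(-337e3 / (8.314 * 1012.15))
rate = 5.05e-07 1/s


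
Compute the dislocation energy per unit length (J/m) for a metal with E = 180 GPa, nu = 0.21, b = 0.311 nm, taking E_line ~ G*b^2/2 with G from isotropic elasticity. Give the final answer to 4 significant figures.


Step 1: G = E / (2*(1+nu))
G = 180 / (2*(1+0.21)) = 74.3802 GPa = 7.43802e+10 Pa
Step 2: E_line = G*b^2/2
b = 0.311 nm = 3.11e-10 m
E_line = 0.5 * 7.43802e+10 * (3.11e-10)^2 = 3.597e-09 J/m


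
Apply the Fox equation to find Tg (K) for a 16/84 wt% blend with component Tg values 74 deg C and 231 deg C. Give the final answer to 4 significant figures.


1/Tg = w1/Tg1 + w2/Tg2 (in Kelvin)
Tg1 = 347.15 K, Tg2 = 504.15 K
1/Tg = 0.16/347.15 + 0.84/504.15
Tg = 470.1 K


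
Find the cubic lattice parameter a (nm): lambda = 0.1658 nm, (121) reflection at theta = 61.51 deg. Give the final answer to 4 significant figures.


d = lambda / (2*sin(theta))
d = 0.1658 / (2*sin(61.51 deg))
d = 0.0943224 nm
a = d * sqrt(h^2+k^2+l^2) = 0.0943224 * sqrt(6)
a = 0.231 nm


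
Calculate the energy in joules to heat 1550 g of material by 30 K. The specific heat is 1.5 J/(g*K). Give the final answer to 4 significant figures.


Q = m * cp * dT
Q = 1550 * 1.5 * 30
Q = 69750 J


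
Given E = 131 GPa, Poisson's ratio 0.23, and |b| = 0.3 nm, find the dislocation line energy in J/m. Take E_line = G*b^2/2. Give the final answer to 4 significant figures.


Step 1: G = E / (2*(1+nu))
G = 131 / (2*(1+0.23)) = 53.252 GPa = 5.3252e+10 Pa
Step 2: E_line = G*b^2/2
b = 0.3 nm = 3e-10 m
E_line = 0.5 * 5.3252e+10 * (3e-10)^2 = 2.396e-09 J/m


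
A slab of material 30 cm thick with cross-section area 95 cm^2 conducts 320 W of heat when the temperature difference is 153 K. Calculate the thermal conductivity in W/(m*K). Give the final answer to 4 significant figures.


k = Q*L / (A*dT)
L = 0.3 m, A = 9.5e-03 m^2
k = 320 * 0.3 / (9.5e-03 * 153)
k = 66.05 W/(m*K)


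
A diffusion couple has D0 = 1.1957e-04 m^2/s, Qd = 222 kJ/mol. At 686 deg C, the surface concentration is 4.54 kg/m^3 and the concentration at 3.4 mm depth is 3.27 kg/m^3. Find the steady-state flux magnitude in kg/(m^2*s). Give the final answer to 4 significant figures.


Step 1: D = D0 * exp(-Qd/(R*T))
T = 686 + 273.15 = 959.15 K
D = 1.1957e-04 * exp(-222e3 / (8.314 * 959.15)) = 9.71003e-17 m^2/s
Step 2: J = D * (C1 - C2) / dx
J = 9.71003e-17 * (4.54 - 3.27) / 3.4e-03
J = 3.627e-14 kg/(m^2*s)


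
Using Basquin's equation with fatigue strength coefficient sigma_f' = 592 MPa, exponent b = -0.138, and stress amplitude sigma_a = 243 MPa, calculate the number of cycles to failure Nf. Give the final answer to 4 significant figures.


sigma_a = sigma_f' * (2*Nf)^b
2*Nf = (sigma_a / sigma_f')^(1/b)
2*Nf = (243 / 592)^(1/-0.138)
2*Nf = 634.287
Nf = 317.1 cycles


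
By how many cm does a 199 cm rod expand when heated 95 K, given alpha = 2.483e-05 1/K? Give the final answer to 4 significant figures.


dL = L0 * alpha * dT
dL = 199 * 2.483e-05 * 95
dL = 0.4694 cm


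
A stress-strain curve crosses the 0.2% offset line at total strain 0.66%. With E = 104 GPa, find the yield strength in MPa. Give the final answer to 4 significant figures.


Offset strain = 0.002
Elastic strain at yield = total_strain - offset = 6.6e-03 - 0.002 = 4.6e-03
sigma_y = E * elastic_strain = 104000 * 4.6e-03
sigma_y = 478.4 MPa


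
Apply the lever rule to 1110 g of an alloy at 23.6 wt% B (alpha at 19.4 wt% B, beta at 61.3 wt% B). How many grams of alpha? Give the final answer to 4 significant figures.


f_alpha = (C_beta - C0) / (C_beta - C_alpha)
f_alpha = (61.3 - 23.6) / (61.3 - 19.4) = 0.899761
m_alpha = f_alpha * m_total = 0.899761 * 1110 = 998.7 g


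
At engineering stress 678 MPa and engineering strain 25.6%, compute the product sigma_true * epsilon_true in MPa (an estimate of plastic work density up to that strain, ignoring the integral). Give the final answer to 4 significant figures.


sigma_true = sigma_eng * (1 + epsilon_eng)
sigma_true = 678 * (1 + 0.256) = 851.568 MPa
epsilon_true = ln(1 + epsilon_eng)
epsilon_true = ln(1 + 0.256) = 0.227932
sigma_true * epsilon_true = 851.568 * 0.227932 = 194.1 MPa


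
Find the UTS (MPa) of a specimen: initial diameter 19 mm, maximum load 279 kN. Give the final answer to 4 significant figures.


A0 = pi*(d/2)^2 = pi*(19/2)^2 = 283.529 mm^2
UTS = F_max / A0 = 279*1000 / 283.529
UTS = 984 MPa


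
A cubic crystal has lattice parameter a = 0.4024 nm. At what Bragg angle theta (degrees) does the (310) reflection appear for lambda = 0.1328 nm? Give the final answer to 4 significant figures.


d = a / sqrt(h^2+k^2+l^2)
d = 0.4024 / sqrt(10) = 0.12725 nm
lambda = 2*d*sin(theta)  =>  sin(theta) = lambda / (2*d)
sin(theta) = 0.1328 / (2 * 0.12725) = 0.521807
theta = 31.45 deg


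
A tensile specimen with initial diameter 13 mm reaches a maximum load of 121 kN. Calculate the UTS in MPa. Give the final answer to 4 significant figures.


A0 = pi*(d/2)^2 = pi*(13/2)^2 = 132.732 mm^2
UTS = F_max / A0 = 121*1000 / 132.732
UTS = 911.6 MPa


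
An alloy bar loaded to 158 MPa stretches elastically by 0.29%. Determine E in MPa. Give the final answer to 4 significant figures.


E = sigma / epsilon
epsilon = 0.29% = 2.9e-03
E = 158 / 2.9e-03
E = 54480 MPa


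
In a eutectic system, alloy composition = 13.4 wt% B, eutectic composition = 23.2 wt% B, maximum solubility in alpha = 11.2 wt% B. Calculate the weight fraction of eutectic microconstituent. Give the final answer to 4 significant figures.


f_primary = (C_e - C0) / (C_e - C_alpha_max)
f_primary = (23.2 - 13.4) / (23.2 - 11.2)
f_primary = 0.816667
f_eutectic = 1 - 0.816667 = 0.1833


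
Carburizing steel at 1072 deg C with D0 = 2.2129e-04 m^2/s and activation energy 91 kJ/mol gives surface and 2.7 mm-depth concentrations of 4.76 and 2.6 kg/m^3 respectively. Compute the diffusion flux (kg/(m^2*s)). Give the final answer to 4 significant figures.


Step 1: D = D0 * exp(-Qd/(R*T))
T = 1072 + 273.15 = 1345.15 K
D = 2.2129e-04 * exp(-91e3 / (8.314 * 1345.15)) = 6.47347e-08 m^2/s
Step 2: J = D * (C1 - C2) / dx
J = 6.47347e-08 * (4.76 - 2.6) / 2.7e-03
J = 5.179e-05 kg/(m^2*s)


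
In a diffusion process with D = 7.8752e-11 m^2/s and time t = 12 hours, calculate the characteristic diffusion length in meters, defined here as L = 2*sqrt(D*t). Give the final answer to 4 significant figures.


t = 12 hr = 43200 s
Diffusion length = 2*sqrt(D*t)
= 2*sqrt(7.8752e-11 * 43200)
= 3.689e-03 m


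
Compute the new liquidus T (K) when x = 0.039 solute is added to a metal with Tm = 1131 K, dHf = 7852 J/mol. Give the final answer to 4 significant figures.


dT = R*Tm^2*x / dHf
dT = 8.314 * 1131^2 * 0.039 / 7852
dT = 52.8226 K
T_new = 1131 - 52.8226 = 1078 K


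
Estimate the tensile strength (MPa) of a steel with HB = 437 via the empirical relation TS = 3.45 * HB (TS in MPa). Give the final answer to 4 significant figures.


TS (MPa) = 3.45 * HB
TS = 3.45 * 437
TS = 1508 MPa


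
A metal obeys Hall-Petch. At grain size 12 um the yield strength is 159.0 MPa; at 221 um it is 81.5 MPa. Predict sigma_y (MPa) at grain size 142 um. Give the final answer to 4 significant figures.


sigma_y = sigma0 + k / sqrt(d)
1/sqrt(d1) = 1/sqrt(1.2e-05) = 288.675;  1/sqrt(d2) = 67.2673
k = (sigma1 - sigma2) / (1/sqrt(d1) - 1/sqrt(d2)) = (159.0 - 81.5) / (288.675 - 67.2673) = 0.350033 MPa*m^0.5
sigma0 = sigma1 - k/sqrt(d1) = 159.0 - 0.350033*288.675 = 57.9542 MPa
sigma_y(d3) = 57.9542 + 0.350033 / sqrt(1.42e-04) = 87.33 MPa


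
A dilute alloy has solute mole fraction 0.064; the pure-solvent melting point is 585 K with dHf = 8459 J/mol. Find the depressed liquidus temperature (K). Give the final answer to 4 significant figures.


dT = R*Tm^2*x / dHf
dT = 8.314 * 585^2 * 0.064 / 8459
dT = 21.527 K
T_new = 585 - 21.527 = 563.5 K


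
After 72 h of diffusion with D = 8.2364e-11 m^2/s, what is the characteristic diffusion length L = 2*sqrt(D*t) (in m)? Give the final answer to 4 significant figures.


t = 72 hr = 259200 s
Diffusion length = 2*sqrt(D*t)
= 2*sqrt(8.2364e-11 * 259200)
= 9.241e-03 m


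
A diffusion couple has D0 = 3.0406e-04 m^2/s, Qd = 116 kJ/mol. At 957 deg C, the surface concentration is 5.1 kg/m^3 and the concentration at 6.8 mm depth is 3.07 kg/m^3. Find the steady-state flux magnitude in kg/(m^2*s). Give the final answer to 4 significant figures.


Step 1: D = D0 * exp(-Qd/(R*T))
T = 957 + 273.15 = 1230.15 K
D = 3.0406e-04 * exp(-116e3 / (8.314 * 1230.15)) = 3.60735e-09 m^2/s
Step 2: J = D * (C1 - C2) / dx
J = 3.60735e-09 * (5.1 - 3.07) / 6.8e-03
J = 1.077e-06 kg/(m^2*s)


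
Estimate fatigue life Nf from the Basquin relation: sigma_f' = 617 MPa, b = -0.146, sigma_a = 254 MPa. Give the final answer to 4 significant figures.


sigma_a = sigma_f' * (2*Nf)^b
2*Nf = (sigma_a / sigma_f')^(1/b)
2*Nf = (254 / 617)^(1/-0.146)
2*Nf = 436.595
Nf = 218.3 cycles


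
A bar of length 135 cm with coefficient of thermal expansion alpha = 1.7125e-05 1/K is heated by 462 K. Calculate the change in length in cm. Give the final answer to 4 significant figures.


dL = L0 * alpha * dT
dL = 135 * 1.7125e-05 * 462
dL = 1.068 cm


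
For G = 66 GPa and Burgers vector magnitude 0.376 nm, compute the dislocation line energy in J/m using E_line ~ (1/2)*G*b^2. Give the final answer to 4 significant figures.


E = G*b^2/2
b = 0.376 nm = 3.76e-10 m
G = 66 GPa = 6.6e+10 Pa
E = 0.5 * 6.6e+10 * (3.76e-10)^2
E = 4.665e-09 J/m


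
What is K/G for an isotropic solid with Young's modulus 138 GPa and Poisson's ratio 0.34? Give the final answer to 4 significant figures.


G = E / (2*(1+nu))
G = 138 / (2*(1+0.34)) = 51.4925 GPa
K = E / (3*(1-2*nu))
K = 138 / (3*(1-2*0.34)) = 143.75 GPa
K/G = 143.75 / 51.4925 = 2.792


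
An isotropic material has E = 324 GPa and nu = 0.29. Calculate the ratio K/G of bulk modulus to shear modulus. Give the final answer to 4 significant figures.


G = E / (2*(1+nu))
G = 324 / (2*(1+0.29)) = 125.581 GPa
K = E / (3*(1-2*nu))
K = 324 / (3*(1-2*0.29)) = 257.143 GPa
K/G = 257.143 / 125.581 = 2.048


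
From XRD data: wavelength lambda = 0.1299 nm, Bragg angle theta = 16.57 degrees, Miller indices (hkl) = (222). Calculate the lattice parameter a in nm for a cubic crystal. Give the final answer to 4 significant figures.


d = lambda / (2*sin(theta))
d = 0.1299 / (2*sin(16.57 deg))
d = 0.227746 nm
a = d * sqrt(h^2+k^2+l^2) = 0.227746 * sqrt(12)
a = 0.7889 nm


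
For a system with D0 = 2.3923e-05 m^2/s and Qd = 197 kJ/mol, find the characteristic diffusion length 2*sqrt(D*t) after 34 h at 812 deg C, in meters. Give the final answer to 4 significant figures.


Step 1: D = D0 * exp(-Qd/(R*T))
T = 1085.15 K
D = 2.3923e-05 * exp(-197e3 / (8.314 * 1085.15)) = 7.86514e-15 m^2/s
Step 2: L = 2*sqrt(D*t)
t = 34 h = 122400 s
L = 2*sqrt(7.86514e-15 * 122400) = 6.205e-05 m


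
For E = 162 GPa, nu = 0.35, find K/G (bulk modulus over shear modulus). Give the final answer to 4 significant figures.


G = E / (2*(1+nu))
G = 162 / (2*(1+0.35)) = 60 GPa
K = E / (3*(1-2*nu))
K = 162 / (3*(1-2*0.35)) = 180 GPa
K/G = 180 / 60 = 3


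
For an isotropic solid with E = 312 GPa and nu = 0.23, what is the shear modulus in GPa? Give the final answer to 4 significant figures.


G = E / (2*(1+nu))
G = 312 / (2*(1+0.23))
G = 126.8 GPa


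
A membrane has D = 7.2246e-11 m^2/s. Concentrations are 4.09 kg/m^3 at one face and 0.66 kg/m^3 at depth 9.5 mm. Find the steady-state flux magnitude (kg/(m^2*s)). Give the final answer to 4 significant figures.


J = -D * (dC/dx) = D * (C1 - C2) / dx
J = 7.2246e-11 * (4.09 - 0.66) / 9.5e-03
J = 2.608e-08 kg/(m^2*s)


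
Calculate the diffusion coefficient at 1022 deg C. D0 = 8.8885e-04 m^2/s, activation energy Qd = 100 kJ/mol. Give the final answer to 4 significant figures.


D = D0 * exp(-Qd / (R*T))
T = 1295.15 K
D = 8.8885e-04 * exp(-100e3 / (8.314 * 1295.15))
D = 8.234e-08 m^2/s


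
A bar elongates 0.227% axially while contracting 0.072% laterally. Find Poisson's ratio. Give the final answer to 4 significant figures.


nu = -epsilon_lat / epsilon_axial
Lateral strain is contraction (negative), so using magnitudes:
nu = 0.072 / 0.227
nu = 0.3172


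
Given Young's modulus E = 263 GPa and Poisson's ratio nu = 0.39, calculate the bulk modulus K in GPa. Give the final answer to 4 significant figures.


K = E / (3*(1-2*nu))
K = 263 / (3*(1-2*0.39))
K = 398.5 GPa


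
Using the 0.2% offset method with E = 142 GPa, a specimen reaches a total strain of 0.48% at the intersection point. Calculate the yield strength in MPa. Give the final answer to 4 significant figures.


Offset strain = 0.002
Elastic strain at yield = total_strain - offset = 4.8e-03 - 0.002 = 2.8e-03
sigma_y = E * elastic_strain = 142000 * 2.8e-03
sigma_y = 397.6 MPa


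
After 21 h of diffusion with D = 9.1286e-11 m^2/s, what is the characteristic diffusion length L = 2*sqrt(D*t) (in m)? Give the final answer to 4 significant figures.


t = 21 hr = 75600 s
Diffusion length = 2*sqrt(D*t)
= 2*sqrt(9.1286e-11 * 75600)
= 5.254e-03 m


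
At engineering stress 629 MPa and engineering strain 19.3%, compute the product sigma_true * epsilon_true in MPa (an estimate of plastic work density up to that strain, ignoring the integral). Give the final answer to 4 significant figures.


sigma_true = sigma_eng * (1 + epsilon_eng)
sigma_true = 629 * (1 + 0.193) = 750.397 MPa
epsilon_true = ln(1 + epsilon_eng)
epsilon_true = ln(1 + 0.193) = 0.176471
sigma_true * epsilon_true = 750.397 * 0.176471 = 132.4 MPa


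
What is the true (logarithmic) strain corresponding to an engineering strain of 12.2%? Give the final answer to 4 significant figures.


epsilon_true = ln(1 + epsilon_eng)
epsilon_true = ln(1 + 0.122)
epsilon_true = 0.1151


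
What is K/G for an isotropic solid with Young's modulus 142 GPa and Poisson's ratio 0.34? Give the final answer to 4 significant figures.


G = E / (2*(1+nu))
G = 142 / (2*(1+0.34)) = 52.9851 GPa
K = E / (3*(1-2*nu))
K = 142 / (3*(1-2*0.34)) = 147.917 GPa
K/G = 147.917 / 52.9851 = 2.792


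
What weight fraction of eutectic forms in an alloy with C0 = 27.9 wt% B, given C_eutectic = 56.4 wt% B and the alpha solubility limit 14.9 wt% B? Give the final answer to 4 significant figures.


f_primary = (C_e - C0) / (C_e - C_alpha_max)
f_primary = (56.4 - 27.9) / (56.4 - 14.9)
f_primary = 0.686747
f_eutectic = 1 - 0.686747 = 0.3133


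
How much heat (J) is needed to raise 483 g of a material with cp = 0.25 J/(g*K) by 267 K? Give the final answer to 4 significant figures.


Q = m * cp * dT
Q = 483 * 0.25 * 267
Q = 32240 J


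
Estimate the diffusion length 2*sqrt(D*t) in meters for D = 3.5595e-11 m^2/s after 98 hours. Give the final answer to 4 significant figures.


t = 98 hr = 352800 s
Diffusion length = 2*sqrt(D*t)
= 2*sqrt(3.5595e-11 * 352800)
= 7.087e-03 m


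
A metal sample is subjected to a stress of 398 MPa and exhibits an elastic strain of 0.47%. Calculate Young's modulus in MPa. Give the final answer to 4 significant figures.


E = sigma / epsilon
epsilon = 0.47% = 4.7e-03
E = 398 / 4.7e-03
E = 84680 MPa


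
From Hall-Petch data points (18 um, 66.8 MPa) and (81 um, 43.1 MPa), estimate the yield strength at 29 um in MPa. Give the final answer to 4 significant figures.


sigma_y = sigma0 + k / sqrt(d)
1/sqrt(d1) = 1/sqrt(1.8e-05) = 235.702;  1/sqrt(d2) = 111.111
k = (sigma1 - sigma2) / (1/sqrt(d1) - 1/sqrt(d2)) = (66.8 - 43.1) / (235.702 - 111.111) = 0.190222 MPa*m^0.5
sigma0 = sigma1 - k/sqrt(d1) = 66.8 - 0.190222*235.702 = 21.9642 MPa
sigma_y(d3) = 21.9642 + 0.190222 / sqrt(2.9e-05) = 57.29 MPa


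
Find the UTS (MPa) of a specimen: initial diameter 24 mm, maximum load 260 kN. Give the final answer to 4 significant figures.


A0 = pi*(d/2)^2 = pi*(24/2)^2 = 452.389 mm^2
UTS = F_max / A0 = 260*1000 / 452.389
UTS = 574.7 MPa


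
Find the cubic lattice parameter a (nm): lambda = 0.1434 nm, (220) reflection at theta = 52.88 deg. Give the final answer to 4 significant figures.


d = lambda / (2*sin(theta))
d = 0.1434 / (2*sin(52.88 deg))
d = 0.0899202 nm
a = d * sqrt(h^2+k^2+l^2) = 0.0899202 * sqrt(8)
a = 0.2543 nm


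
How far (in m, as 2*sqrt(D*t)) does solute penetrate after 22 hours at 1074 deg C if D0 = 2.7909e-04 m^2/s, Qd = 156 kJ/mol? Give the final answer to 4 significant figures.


Step 1: D = D0 * exp(-Qd/(R*T))
T = 1347.15 K
D = 2.7909e-04 * exp(-156e3 / (8.314 * 1347.15)) = 2.49318e-10 m^2/s
Step 2: L = 2*sqrt(D*t)
t = 22 h = 79200 s
L = 2*sqrt(2.49318e-10 * 79200) = 8.887e-03 m


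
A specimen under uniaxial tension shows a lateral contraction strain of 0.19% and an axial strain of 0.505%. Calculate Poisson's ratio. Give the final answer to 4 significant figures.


nu = -epsilon_lat / epsilon_axial
Lateral strain is contraction (negative), so using magnitudes:
nu = 0.19 / 0.505
nu = 0.3762


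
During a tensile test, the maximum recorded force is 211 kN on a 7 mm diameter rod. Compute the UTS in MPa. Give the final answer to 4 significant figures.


A0 = pi*(d/2)^2 = pi*(7/2)^2 = 38.4845 mm^2
UTS = F_max / A0 = 211*1000 / 38.4845
UTS = 5483 MPa


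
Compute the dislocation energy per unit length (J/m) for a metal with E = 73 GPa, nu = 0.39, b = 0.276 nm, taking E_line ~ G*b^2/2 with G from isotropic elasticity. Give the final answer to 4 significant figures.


Step 1: G = E / (2*(1+nu))
G = 73 / (2*(1+0.39)) = 26.259 GPa = 2.6259e+10 Pa
Step 2: E_line = G*b^2/2
b = 0.276 nm = 2.76e-10 m
E_line = 0.5 * 2.6259e+10 * (2.76e-10)^2 = 1e-09 J/m


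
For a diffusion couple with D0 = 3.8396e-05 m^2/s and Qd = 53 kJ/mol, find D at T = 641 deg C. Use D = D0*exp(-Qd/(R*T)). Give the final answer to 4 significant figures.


D = D0 * exp(-Qd / (R*T))
T = 914.15 K
D = 3.8396e-05 * exp(-53e3 / (8.314 * 914.15))
D = 3.595e-08 m^2/s
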